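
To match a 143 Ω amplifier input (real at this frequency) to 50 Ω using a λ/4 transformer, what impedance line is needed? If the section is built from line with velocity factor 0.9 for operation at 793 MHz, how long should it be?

Z_qwt = √(Z_0·R_L) = √(50 × 143) = √7150
λ = 0.9·c/f = 0.34 m, so l = λ/4 = 0.0851 m

Z_qwt ≈ 84.6 Ω; length ≈ 8.51 cm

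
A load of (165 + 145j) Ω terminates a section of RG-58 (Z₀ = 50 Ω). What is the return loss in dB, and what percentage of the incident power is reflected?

Γ = (115 + j145)/(215 + j145), |Γ| = 0.714
RL = −20·log₁₀(0.714) = 2.93 dB
P_refl/P_inc = |Γ|² = 0.509

RL ≈ 2.93 dB; 50.9% of incident power reflected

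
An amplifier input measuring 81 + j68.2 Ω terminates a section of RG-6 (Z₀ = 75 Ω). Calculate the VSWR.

VSWR ≈ 2.35

Γ = (Z_L − Z_0)/(Z_L + Z_0) = (6 + j68.2)/(156 + j68.2)
|Γ| = 68.5/170 = 0.402
VSWR = (1 + |Γ|)/(1 − |Γ|) = 1.4/0.598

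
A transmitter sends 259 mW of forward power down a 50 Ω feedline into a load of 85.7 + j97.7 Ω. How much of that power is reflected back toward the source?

|Γ| = |(35.7 + j97.7)/(135.7 + j97.7)| = 0.622
|Γ|² = 0.387
P_refl = |Γ|²·P_inc = 100 mW, P_del = (1 − |Γ|²)·P_inc = 159 mW

P_reflected ≈ 100 mW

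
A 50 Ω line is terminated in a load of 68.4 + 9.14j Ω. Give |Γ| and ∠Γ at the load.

Γ ≈ 0.173 ∠ 22°

Γ = (Z_L − Z_0)/(Z_L + Z_0) = (18.4 + j9.14)/(118.4 + j9.14)
|Γ| = 20.5/119 = 0.173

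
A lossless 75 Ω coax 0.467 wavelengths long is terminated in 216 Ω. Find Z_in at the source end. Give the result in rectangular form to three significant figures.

βl = 2π × 0.467 = 168°
tan(βl) = tan(168°) = -0.21
Z_in = Z_0·(Z_L + jZ_0·tanβl)/(Z_0 + jZ_L·tanβl)
     = 75·(216 − j15.8)/(75 − j45.4)

Z_in ≈ 165 + j84.2 Ω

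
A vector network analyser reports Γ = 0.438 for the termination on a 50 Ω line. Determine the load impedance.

Z_L ≈ 128 Ω

Z_L = Z_0·(1 + Γ)/(1 − Γ) = 50·(1.44)/(0.562)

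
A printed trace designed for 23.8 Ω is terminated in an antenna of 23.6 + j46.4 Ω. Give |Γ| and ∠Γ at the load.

Γ ≈ 0.7 ∠ 45.9°

Γ = (Z_L − Z_0)/(Z_L + Z_0) = (-0.2 + j46.4)/(47.4 + j46.4)
|Γ| = 46.4/66.3 = 0.7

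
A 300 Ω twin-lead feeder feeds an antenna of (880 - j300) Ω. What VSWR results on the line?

Γ = (Z_L − Z_0)/(Z_L + Z_0) = (580 − j300)/(1180 − j300)
|Γ| = 653/1220 = 0.536
VSWR = (1 + |Γ|)/(1 − |Γ|) = 1.54/0.464

VSWR ≈ 3.31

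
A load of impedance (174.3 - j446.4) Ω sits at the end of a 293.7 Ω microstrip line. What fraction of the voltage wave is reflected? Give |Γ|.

Γ = (Z_L − Z_0)/(Z_L + Z_0) = (-119.4 − j446.4)/(468 − j446.4)
|Γ| = 462/647

|Γ| ≈ 0.714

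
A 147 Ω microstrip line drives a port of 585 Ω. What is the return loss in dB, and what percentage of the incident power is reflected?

RL ≈ 4.46 dB; 35.8% of incident power reflected

Γ = (585 − 147)/(585 + 147) = 0.598
RL = −20·log₁₀(0.598) = 4.46 dB
P_refl/P_inc = |Γ|² = 0.358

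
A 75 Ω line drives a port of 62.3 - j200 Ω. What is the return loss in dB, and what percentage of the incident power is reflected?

Γ = (-12.7 − j200)/(137.3 − j200), |Γ| = 0.826
RL = −20·log₁₀(0.826) = 1.66 dB
P_refl/P_inc = |Γ|² = 0.682

RL ≈ 1.66 dB; 68.2% of incident power reflected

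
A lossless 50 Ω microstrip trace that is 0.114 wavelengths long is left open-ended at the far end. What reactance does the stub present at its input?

X_in ≈ -57.4 Ω (capacitive)

βl = 2π × 0.114 = 41°
tan(βl) = 0.871
For an open-ended stub, Z_in = −jZ_0·cot(βl) = −jZ_0/tan(βl)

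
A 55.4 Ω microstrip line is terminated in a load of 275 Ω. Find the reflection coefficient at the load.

Γ = 0.665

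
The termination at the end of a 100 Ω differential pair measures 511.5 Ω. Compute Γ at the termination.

Γ = 0.673

Γ = (Z_L − Z_0)/(Z_L + Z_0) = (511.5 − 100)/(511.5 + 100) = 411.5/611.5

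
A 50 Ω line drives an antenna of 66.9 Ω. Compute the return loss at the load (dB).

Γ = (66.9 − 50)/(66.9 + 50) = 0.145
RL = −20·log₁₀|Γ| = −20·log₁₀(0.145)

RL ≈ 16.8 dB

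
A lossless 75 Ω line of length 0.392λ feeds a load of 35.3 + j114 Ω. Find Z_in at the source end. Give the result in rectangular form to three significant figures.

Z_in ≈ 11.4 + j26 Ω

βl = 2π × 0.392 = 141°
tan(βl) = tan(141°) = -0.806
Z_in = Z_0·(Z_L + jZ_0·tanβl)/(Z_0 + jZ_L·tanβl)
     = 75·(35.3 + j53.5)/(167 − j28.5)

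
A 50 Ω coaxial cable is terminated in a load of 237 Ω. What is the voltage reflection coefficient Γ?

Γ = 0.652

Γ = (Z_L − Z_0)/(Z_L + Z_0) = (237 − 50)/(237 + 50) = 187/287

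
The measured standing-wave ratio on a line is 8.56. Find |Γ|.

|Γ| ≈ 0.791

|Γ| = (S − 1)/(S + 1) = (8.56 − 1)/(8.56 + 1) = 7.56/9.56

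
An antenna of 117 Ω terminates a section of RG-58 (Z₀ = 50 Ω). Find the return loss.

RL ≈ 7.93 dB

Γ = (117 − 50)/(117 + 50) = 0.401
RL = −20·log₁₀|Γ| = −20·log₁₀(0.401)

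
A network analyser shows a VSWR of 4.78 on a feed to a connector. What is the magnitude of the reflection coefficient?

|Γ| ≈ 0.654

|Γ| = (S − 1)/(S + 1) = (4.78 − 1)/(4.78 + 1) = 3.78/5.78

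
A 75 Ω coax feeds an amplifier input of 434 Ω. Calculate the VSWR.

VSWR ≈ 5.79

Γ = (434 − 75)/(434 + 75) = 0.705
VSWR = (1 + 0.705)/(1 − 0.705)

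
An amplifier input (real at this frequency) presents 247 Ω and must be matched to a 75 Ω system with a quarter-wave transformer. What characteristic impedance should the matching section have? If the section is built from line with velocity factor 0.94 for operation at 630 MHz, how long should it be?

Z_qwt ≈ 136 Ω; length ≈ 11.2 cm

Z_qwt = √(Z_0·R_L) = √(75 × 247) = √18520
λ = 0.94·c/f = 0.448 m, so l = λ/4 = 0.112 m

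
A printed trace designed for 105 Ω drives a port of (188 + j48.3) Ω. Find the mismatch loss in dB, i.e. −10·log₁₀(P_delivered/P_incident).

Γ = (83 + j48.3)/(293 + j48.3), |Γ| = 0.323
|Γ|² = 0.105, so P_del/P_inc = 1 − |Γ|² = 0.895
ML = −10·log₁₀(1 − |Γ|²)

mismatch loss ≈ 0.48 dB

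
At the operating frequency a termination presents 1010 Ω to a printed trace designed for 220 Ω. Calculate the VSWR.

Γ = (1010 − 220)/(1010 + 220) = 0.642
VSWR = (1 + 0.642)/(1 − 0.642)

VSWR ≈ 4.59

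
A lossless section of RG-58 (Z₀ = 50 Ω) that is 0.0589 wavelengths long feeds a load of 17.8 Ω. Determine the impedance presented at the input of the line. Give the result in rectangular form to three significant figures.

Z_in ≈ 20.1 + j16.6 Ω

βl = 2π × 0.0589 = 21.2°
tan(βl) = tan(21.2°) = 0.388
Z_in = Z_0·(Z_L + jZ_0·tanβl)/(Z_0 + jZ_L·tanβl)
     = 50·(17.8 + j19.4)/(50 + j6.91)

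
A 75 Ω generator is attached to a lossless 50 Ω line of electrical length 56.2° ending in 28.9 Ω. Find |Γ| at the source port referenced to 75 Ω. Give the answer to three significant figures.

tan(βl) = 1.49
Z_in = Z_0·(Z_L + jZ_0·tanβl)/(Z_0 + jZ_L·tanβl) = 53.5 + j28.5 Ω
Γ_s = (Z_in − Z_s)/(Z_in + Z_s) = (-21.5 + j28.5)/(129 + j28.5), |Γ_s| = 0.271

|Γ| ≈ 0.271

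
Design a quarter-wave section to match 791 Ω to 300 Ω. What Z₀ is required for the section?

Z_qwt = √(Z_0·R_L) = √(300 × 791) = √237300

Z_qwt ≈ 487 Ω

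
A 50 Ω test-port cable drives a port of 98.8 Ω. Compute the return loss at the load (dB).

RL ≈ 9.68 dB

Γ = (98.8 − 50)/(98.8 + 50) = 0.328
RL = −20·log₁₀|Γ| = −20·log₁₀(0.328)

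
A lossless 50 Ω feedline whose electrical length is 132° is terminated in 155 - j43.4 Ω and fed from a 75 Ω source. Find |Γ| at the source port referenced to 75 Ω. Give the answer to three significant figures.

|Γ| ≈ 0.564

tan(βl) = -1.11
Z_in = Z_0·(Z_L + jZ_0·tanβl)/(Z_0 + jZ_L·tanβl) = 29.2 + j44.7 Ω
Γ_s = (Z_in − Z_s)/(Z_in + Z_s) = (-45.8 + j44.7)/(104 + j44.7), |Γ_s| = 0.564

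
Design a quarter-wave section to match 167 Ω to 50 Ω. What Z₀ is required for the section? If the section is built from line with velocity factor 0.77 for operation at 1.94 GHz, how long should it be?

Z_qwt ≈ 91.4 Ω; length ≈ 2.98 cm

Z_qwt = √(Z_0·R_L) = √(50 × 167) = √8350
λ = 0.77·c/f = 0.119 m, so l = λ/4 = 0.0298 m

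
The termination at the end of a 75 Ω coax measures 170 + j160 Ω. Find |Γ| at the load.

Γ = (Z_L − Z_0)/(Z_L + Z_0) = (95 + j160)/(245 + j160)
|Γ| = 186/293

|Γ| ≈ 0.636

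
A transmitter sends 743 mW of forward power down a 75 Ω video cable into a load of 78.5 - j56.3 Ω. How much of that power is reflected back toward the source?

|Γ| = |(3.5 − j56.3)/(153.5 − j56.3)| = 0.345
|Γ|² = 0.119
P_refl = |Γ|²·P_inc = 88.4 mW, P_del = (1 − |Γ|²)·P_inc = 655 mW

P_reflected ≈ 88.4 mW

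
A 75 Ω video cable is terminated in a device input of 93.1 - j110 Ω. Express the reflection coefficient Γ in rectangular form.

Γ = (Z_L − Z_0)/(Z_L + Z_0) = (18.1 − j110)/(168.1 − j110)

Γ ≈ 0.375 − j0.409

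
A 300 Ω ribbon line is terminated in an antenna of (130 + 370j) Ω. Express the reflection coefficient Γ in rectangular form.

Γ ≈ 0.198 + j0.69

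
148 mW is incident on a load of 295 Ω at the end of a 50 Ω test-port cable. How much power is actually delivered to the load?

Γ = (295 − 50)/(295 + 50) = 0.71
|Γ|² = 0.504
P_refl = |Γ|²·P_inc = 74.6 mW, P_del = (1 − |Γ|²)·P_inc = 73.4 mW

P_delivered ≈ 73.4 mW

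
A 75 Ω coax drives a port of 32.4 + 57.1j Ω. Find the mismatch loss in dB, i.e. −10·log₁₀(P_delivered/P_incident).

Γ = (-42.6 + j57.1)/(107.4 + j57.1), |Γ| = 0.586
|Γ|² = 0.343, so P_del/P_inc = 1 − |Γ|² = 0.657
ML = −10·log₁₀(1 − |Γ|²)

mismatch loss ≈ 1.82 dB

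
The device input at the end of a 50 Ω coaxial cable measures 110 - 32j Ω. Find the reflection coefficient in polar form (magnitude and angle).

Γ ≈ 0.417 ∠ -16.8°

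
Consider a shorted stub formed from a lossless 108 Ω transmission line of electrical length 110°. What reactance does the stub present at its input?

X_in ≈ -297 Ω (capacitive)

tan(βl) = -2.75
For a shorted stub, Z_in = jZ_0·tan(βl)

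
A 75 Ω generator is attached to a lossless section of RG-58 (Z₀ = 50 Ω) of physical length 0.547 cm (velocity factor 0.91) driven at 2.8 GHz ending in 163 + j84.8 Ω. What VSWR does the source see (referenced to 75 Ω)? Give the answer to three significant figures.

λ = v/f = 0.91·c / 2.8 GHz = 0.0975 m
βl = 2π·l/λ = 2π × 0.0561 = 20.2°
tan(βl) = 0.368
Z_in = Z_0·(Z_L + jZ_0·tanβl)/(Z_0 + jZ_L·tanβl) = 117 − j99.2 Ω
Γ_s = (Z_in − Z_s)/(Z_in + Z_s) = (42.2 − j99.2)/(192 − j99.2), |Γ_s| = 0.498
VSWR = (1 + |Γ_s|)/(1 − |Γ_s|)

VSWR ≈ 2.99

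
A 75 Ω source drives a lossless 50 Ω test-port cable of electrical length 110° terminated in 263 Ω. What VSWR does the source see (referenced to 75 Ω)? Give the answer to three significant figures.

tan(βl) = -2.75
Z_in = Z_0·(Z_L + jZ_0·tanβl)/(Z_0 + jZ_L·tanβl) = 10.7 + j17.5 Ω
Γ_s = (Z_in − Z_s)/(Z_in + Z_s) = (-64.3 + j17.5)/(85.7 + j17.5), |Γ_s| = 0.762
VSWR = (1 + |Γ_s|)/(1 − |Γ_s|)

VSWR ≈ 7.39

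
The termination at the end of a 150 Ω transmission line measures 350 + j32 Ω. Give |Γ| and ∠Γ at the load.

Γ ≈ 0.404 ∠ 5.43°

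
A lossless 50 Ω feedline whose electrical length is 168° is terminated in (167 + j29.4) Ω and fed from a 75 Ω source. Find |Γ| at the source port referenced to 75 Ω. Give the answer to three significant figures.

|Γ| ≈ 0.432

tan(βl) = -0.213
Z_in = Z_0·(Z_L + jZ_0·tanβl)/(Z_0 + jZ_L·tanβl) = 98.6 + j78.9 Ω
Γ_s = (Z_in − Z_s)/(Z_in + Z_s) = (23.6 + j78.9)/(174 + j78.9), |Γ_s| = 0.432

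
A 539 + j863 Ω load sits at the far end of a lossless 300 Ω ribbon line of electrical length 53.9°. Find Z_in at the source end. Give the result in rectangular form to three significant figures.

tan(βl) = tan(53.9°) = 1.37
Z_in = Z_0·(Z_L + jZ_0·tanβl)/(Z_0 + jZ_L·tanβl)
     = 300·(539 + j1270)/(-883 + j739)

Z_in ≈ 105 − j345 Ω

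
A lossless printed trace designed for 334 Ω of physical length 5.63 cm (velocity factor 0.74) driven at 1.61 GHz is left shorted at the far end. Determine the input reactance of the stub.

λ = v/f = 0.74·c / 1.61 GHz = 0.138 m
βl = 2π·l/λ = 2π × 0.408 = 147°
tan(βl) = -0.65
For a shorted stub, Z_in = jZ_0·tan(βl)

X_in ≈ -217 Ω (capacitive)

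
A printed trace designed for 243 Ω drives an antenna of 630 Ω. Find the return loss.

Γ = (630 − 243)/(630 + 243) = 0.443
RL = −20·log₁₀|Γ| = −20·log₁₀(0.443)

RL ≈ 7.07 dB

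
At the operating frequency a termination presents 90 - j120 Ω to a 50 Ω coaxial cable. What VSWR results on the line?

VSWR ≈ 5.37

Γ = (Z_L − Z_0)/(Z_L + Z_0) = (40 − j120)/(140 − j120)
|Γ| = 126/184 = 0.686
VSWR = (1 + |Γ|)/(1 − |Γ|) = 1.69/0.314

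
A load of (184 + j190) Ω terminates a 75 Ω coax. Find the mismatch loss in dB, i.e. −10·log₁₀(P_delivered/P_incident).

Γ = (109 + j190)/(259 + j190), |Γ| = 0.682
|Γ|² = 0.465, so P_del/P_inc = 1 − |Γ|² = 0.535
ML = −10·log₁₀(1 − |Γ|²)

mismatch loss ≈ 2.72 dB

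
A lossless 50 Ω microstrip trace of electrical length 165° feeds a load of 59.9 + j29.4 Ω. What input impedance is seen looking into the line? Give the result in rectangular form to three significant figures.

Z_in ≈ 44.5 + j26.2 Ω

tan(βl) = tan(165°) = -0.268
Z_in = Z_0·(Z_L + jZ_0·tanβl)/(Z_0 + jZ_L·tanβl)
     = 50·(59.9 + j16)/(57.9 − j16.1)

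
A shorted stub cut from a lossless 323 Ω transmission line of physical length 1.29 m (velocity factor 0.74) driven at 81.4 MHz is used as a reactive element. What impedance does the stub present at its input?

Z_in ≈ −j55.3 Ω

λ = v/f = 0.74·c / 81.4 MHz = 2.73 m
βl = 2π·l/λ = 2π × 0.473 = 170°
tan(βl) = -0.171
For a shorted stub, Z_in = jZ_0·tan(βl)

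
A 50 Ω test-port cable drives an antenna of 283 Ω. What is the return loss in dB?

Γ = (283 − 50)/(283 + 50) = 0.7
RL = −20·log₁₀|Γ| = −20·log₁₀(0.7)

RL ≈ 3.1 dB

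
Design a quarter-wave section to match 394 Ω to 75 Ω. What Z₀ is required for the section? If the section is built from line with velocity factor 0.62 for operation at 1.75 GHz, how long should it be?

Z_qwt = √(Z_0·R_L) = √(75 × 394) = √29550
λ = 0.62·c/f = 0.106 m, so l = λ/4 = 0.0266 m

Z_qwt ≈ 172 Ω; length ≈ 2.66 cm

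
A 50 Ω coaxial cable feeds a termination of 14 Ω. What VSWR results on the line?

Γ = (14 − 50)/(14 + 50) = -0.562
VSWR = (1 + 0.562)/(1 − 0.562)

VSWR ≈ 3.57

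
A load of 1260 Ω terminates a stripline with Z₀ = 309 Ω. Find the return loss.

Γ = (1260 − 309)/(1260 + 309) = 0.606
RL = −20·log₁₀|Γ| = −20·log₁₀(0.606)

RL ≈ 4.35 dB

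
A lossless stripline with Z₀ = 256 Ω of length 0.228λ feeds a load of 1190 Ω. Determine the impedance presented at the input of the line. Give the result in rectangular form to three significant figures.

βl = 2π × 0.228 = 82.1°
tan(βl) = tan(82.1°) = 7.19
Z_in = Z_0·(Z_L + jZ_0·tanβl)/(Z_0 + jZ_L·tanβl)
     = 256·(1190 + j1840)/(256 + j8550)

Z_in ≈ 56.1 − j33.9 Ω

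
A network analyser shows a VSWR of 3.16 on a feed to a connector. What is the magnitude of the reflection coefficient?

|Γ| = (S − 1)/(S + 1) = (3.16 − 1)/(3.16 + 1) = 2.16/4.16

|Γ| ≈ 0.519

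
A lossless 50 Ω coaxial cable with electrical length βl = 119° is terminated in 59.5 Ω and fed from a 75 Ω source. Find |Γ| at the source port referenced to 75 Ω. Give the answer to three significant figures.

tan(βl) = -1.8
Z_in = Z_0·(Z_L + jZ_0·tanβl)/(Z_0 + jZ_L·tanβl) = 45.1 + j6.69 Ω
Γ_s = (Z_in − Z_s)/(Z_in + Z_s) = (-29.9 + j6.69)/(120 + j6.69), |Γ_s| = 0.254

|Γ| ≈ 0.254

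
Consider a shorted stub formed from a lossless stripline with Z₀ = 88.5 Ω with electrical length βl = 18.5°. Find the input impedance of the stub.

Z_in ≈ +j29.6 Ω

tan(βl) = 0.335
For a shorted stub, Z_in = jZ_0·tan(βl)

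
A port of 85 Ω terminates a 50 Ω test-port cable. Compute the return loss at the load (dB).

RL ≈ 11.7 dB

Γ = (85 − 50)/(85 + 50) = 0.259
RL = −20·log₁₀|Γ| = −20·log₁₀(0.259)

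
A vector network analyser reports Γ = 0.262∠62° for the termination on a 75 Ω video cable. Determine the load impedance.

Z_L = Z_0·(1 + Γ)/(1 − Γ) = 75·(1.12 + j0.231)/(0.877 − j0.231)

Z_L ≈ 84.9 + j42.2 Ω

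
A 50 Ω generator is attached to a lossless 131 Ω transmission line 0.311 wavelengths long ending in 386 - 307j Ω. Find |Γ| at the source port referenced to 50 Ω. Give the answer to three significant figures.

βl = 2π × 0.311 = 112°
tan(βl) = -2.48
Z_in = Z_0·(Z_L + jZ_0·tanβl)/(Z_0 + jZ_L·tanβl) = 36.1 + j76.6 Ω
Γ_s = (Z_in − Z_s)/(Z_in + Z_s) = (-13.9 + j76.6)/(86.1 + j76.6), |Γ_s| = 0.676

|Γ| ≈ 0.676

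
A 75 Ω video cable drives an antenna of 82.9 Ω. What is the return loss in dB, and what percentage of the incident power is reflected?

RL ≈ 26 dB; 0.25% of incident power reflected

Γ = (82.9 − 75)/(82.9 + 75) = 0.05
RL = −20·log₁₀(0.05) = 26 dB
P_refl/P_inc = |Γ|² = 0.0025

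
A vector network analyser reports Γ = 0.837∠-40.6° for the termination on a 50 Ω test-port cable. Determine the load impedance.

Z_L ≈ 34.9 − j127 Ω

Z_L = Z_0·(1 + Γ)/(1 − Γ) = 50·(1.64 − j0.545)/(0.364 + j0.545)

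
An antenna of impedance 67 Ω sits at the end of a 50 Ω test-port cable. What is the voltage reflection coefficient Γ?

Γ = 0.145

Γ = (Z_L − Z_0)/(Z_L + Z_0) = (67 − 50)/(67 + 50) = 17/117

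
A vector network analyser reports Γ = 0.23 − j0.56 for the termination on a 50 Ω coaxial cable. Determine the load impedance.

Z_L = Z_0·(1 + Γ)/(1 − Γ) = 50·(1.23 − j0.56)/(0.77 + j0.56)

Z_L ≈ 34.9 − j61.8 Ω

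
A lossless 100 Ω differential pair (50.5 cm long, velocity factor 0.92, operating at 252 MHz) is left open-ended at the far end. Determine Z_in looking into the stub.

λ = v/f = 0.92·c / 252 MHz = 1.1 m
βl = 2π·l/λ = 2π × 0.461 = 166°
tan(βl) = -0.249
For an open-ended stub, Z_in = −jZ_0·cot(βl) = −jZ_0/tan(βl)

Z_in ≈ +j401 Ω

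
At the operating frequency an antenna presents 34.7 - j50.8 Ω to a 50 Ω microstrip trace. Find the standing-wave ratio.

Γ = (Z_L − Z_0)/(Z_L + Z_0) = (-15.3 − j50.8)/(84.7 − j50.8)
|Γ| = 53.1/98.8 = 0.537
VSWR = (1 + |Γ|)/(1 − |Γ|) = 1.54/0.463

VSWR ≈ 3.32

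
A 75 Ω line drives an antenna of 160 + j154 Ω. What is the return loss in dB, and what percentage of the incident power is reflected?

RL ≈ 4.07 dB; 39.2% of incident power reflected

Γ = (85 + j154)/(235 + j154), |Γ| = 0.626
RL = −20·log₁₀(0.626) = 4.07 dB
P_refl/P_inc = |Γ|² = 0.392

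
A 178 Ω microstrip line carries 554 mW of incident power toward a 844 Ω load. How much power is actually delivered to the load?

P_delivered ≈ 319 mW

Γ = (844 − 178)/(844 + 178) = 0.652
|Γ|² = 0.425
P_refl = |Γ|²·P_inc = 235 mW, P_del = (1 − |Γ|²)·P_inc = 319 mW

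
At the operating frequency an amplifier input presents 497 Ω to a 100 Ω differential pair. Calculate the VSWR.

VSWR ≈ 4.97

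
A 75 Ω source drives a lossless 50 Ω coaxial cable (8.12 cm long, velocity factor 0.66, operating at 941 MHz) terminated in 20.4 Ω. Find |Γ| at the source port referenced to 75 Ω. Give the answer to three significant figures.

|Γ| ≈ 0.482

λ = v/f = 0.66·c / 941 MHz = 0.21 m
βl = 2π·l/λ = 2π × 0.386 = 139°
tan(βl) = -0.872
Z_in = Z_0·(Z_L + jZ_0·tanβl)/(Z_0 + jZ_L·tanβl) = 31.9 − j32.2 Ω
Γ_s = (Z_in − Z_s)/(Z_in + Z_s) = (-43.1 − j32.2)/(107 − j32.2), |Γ_s| = 0.482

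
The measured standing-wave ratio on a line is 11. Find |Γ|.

|Γ| = (S − 1)/(S + 1) = (11 − 1)/(11 + 1) = 10/12

|Γ| ≈ 0.833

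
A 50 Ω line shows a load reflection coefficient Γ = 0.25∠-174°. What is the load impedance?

Z_L ≈ 30.1 − j1.68 Ω

Z_L = Z_0·(1 + Γ)/(1 − Γ) = 50·(0.751 − j0.0261)/(1.25 + j0.0261)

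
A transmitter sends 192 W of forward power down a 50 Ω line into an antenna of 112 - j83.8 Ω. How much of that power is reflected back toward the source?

P_reflected ≈ 62.7 W

|Γ| = |(62 − j83.8)/(162 − j83.8)| = 0.572
|Γ|² = 0.327
P_refl = |Γ|²·P_inc = 62.7 W, P_del = (1 − |Γ|²)·P_inc = 129 W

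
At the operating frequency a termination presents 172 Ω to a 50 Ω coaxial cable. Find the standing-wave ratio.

VSWR ≈ 3.44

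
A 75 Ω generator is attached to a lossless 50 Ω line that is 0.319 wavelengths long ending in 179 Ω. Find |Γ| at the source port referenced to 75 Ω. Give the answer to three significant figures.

βl = 2π × 0.319 = 115°
tan(βl) = -2.16
Z_in = Z_0·(Z_L + jZ_0·tanβl)/(Z_0 + jZ_L·tanβl) = 16.7 + j21 Ω
Γ_s = (Z_in − Z_s)/(Z_in + Z_s) = (-58.3 + j21)/(91.7 + j21), |Γ_s| = 0.659

|Γ| ≈ 0.659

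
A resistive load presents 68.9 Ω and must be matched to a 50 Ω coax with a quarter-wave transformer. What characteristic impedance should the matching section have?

Z_qwt ≈ 58.7 Ω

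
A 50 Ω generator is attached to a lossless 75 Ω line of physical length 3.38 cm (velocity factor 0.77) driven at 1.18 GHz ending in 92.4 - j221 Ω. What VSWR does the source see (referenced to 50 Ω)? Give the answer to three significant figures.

VSWR ≈ 6.29

λ = v/f = 0.77·c / 1.18 GHz = 0.196 m
βl = 2π·l/λ = 2π × 0.173 = 62.2°
tan(βl) = 1.89
Z_in = Z_0·(Z_L + jZ_0·tanβl)/(Z_0 + jZ_L·tanβl) = 8.69 − j15.1 Ω
Γ_s = (Z_in − Z_s)/(Z_in + Z_s) = (-41.3 − j15.1)/(58.7 − j15.1), |Γ_s| = 0.726
VSWR = (1 + |Γ_s|)/(1 − |Γ_s|)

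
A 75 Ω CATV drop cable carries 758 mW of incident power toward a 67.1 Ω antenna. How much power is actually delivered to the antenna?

Γ = (67.1 − 75)/(67.1 + 75) = -0.0556
|Γ|² = 0.00309
P_refl = |Γ|²·P_inc = 2.34 mW, P_del = (1 − |Γ|²)·P_inc = 756 mW

P_delivered ≈ 756 mW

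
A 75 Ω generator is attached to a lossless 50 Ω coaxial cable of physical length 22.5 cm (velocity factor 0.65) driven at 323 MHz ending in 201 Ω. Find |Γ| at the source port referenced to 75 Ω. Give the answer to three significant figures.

|Γ| ≈ 0.633

λ = v/f = 0.65·c / 323 MHz = 0.604 m
βl = 2π·l/λ = 2π × 0.373 = 134°
tan(βl) = -1.03
Z_in = Z_0·(Z_L + jZ_0·tanβl)/(Z_0 + jZ_L·tanβl) = 22.8 + j43.1 Ω
Γ_s = (Z_in − Z_s)/(Z_in + Z_s) = (-52.2 + j43.1)/(97.8 + j43.1), |Γ_s| = 0.633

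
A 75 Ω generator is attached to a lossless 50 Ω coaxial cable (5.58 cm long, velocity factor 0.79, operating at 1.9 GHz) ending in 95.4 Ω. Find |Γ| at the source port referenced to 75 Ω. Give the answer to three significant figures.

|Γ| ≈ 0.207

λ = v/f = 0.79·c / 1.9 GHz = 0.125 m
βl = 2π·l/λ = 2π × 0.447 = 161°
tan(βl) = -0.343
Z_in = Z_0·(Z_L + jZ_0·tanβl)/(Z_0 + jZ_L·tanβl) = 74.6 + j31.7 Ω
Γ_s = (Z_in − Z_s)/(Z_in + Z_s) = (-0.39 + j31.7)/(150 + j31.7), |Γ_s| = 0.207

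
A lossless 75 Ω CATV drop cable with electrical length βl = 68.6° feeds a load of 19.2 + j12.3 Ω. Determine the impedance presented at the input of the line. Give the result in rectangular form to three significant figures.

tan(βl) = tan(68.6°) = 2.55
Z_in = Z_0·(Z_L + jZ_0·tanβl)/(Z_0 + jZ_L·tanβl)
     = 75·(19.2 + j204)/(43.6 + j49)

Z_in ≈ 189 + j138 Ω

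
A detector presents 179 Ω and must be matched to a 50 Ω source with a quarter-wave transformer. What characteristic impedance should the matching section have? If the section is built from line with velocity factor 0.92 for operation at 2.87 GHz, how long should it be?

Z_qwt ≈ 94.6 Ω; length ≈ 2.4 cm

Z_qwt = √(Z_0·R_L) = √(50 × 179) = √8950
λ = 0.92·c/f = 0.0962 m, so l = λ/4 = 0.024 m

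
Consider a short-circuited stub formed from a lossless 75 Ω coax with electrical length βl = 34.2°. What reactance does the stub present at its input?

X_in ≈ 51 Ω (inductive)

tan(βl) = 0.68
For a short-circuited stub, Z_in = jZ_0·tan(βl)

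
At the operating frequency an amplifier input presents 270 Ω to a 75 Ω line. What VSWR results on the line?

VSWR ≈ 3.6

Γ = (270 − 75)/(270 + 75) = 0.565
VSWR = (1 + 0.565)/(1 − 0.565)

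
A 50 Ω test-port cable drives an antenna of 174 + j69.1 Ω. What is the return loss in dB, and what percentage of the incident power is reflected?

Γ = (124 + j69.1)/(224 + j69.1), |Γ| = 0.606
RL = −20·log₁₀(0.606) = 4.36 dB
P_refl/P_inc = |Γ|² = 0.367

RL ≈ 4.36 dB; 36.7% of incident power reflected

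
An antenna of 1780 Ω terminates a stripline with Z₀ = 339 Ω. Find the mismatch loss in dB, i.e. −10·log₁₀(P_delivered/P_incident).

mismatch loss ≈ 2.7 dB

Γ = (1780 − 339)/(1780 + 339) = 0.68
|Γ|² = 0.462, so P_del/P_inc = 1 − |Γ|² = 0.538
ML = −10·log₁₀(1 − |Γ|²)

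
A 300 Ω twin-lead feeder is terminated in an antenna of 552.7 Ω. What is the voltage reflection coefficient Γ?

Γ = (Z_L − Z_0)/(Z_L + Z_0) = (552.7 − 300)/(552.7 + 300) = 252.7/852.7

Γ = 0.296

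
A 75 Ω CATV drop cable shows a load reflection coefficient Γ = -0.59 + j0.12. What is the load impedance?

Z_L = Z_0·(1 + Γ)/(1 − Γ) = 75·(0.41 + j0.12)/(1.59 − j0.12)

Z_L ≈ 18.8 + j7.08 Ω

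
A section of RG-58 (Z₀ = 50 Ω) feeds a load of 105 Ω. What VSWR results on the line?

VSWR ≈ 2.1

For a purely resistive load, VSWR = R_L/Z_0 or Z_0/R_L (whichever > 1) = 105/50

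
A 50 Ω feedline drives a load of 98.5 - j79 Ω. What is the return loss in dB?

RL ≈ 5.18 dB

Γ = (48.5 − j79)/(148.5 − j79), |Γ| = 0.551
RL = −20·log₁₀|Γ| = −20·log₁₀(0.551)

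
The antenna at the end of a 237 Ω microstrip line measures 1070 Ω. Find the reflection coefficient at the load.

Γ = 0.637

Γ = (Z_L − Z_0)/(Z_L + Z_0) = (1070 − 237)/(1070 + 237) = 833/1307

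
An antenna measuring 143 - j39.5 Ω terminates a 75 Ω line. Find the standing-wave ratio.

Γ = (Z_L − Z_0)/(Z_L + Z_0) = (68 − j39.5)/(218 − j39.5)
|Γ| = 78.6/222 = 0.355
VSWR = (1 + |Γ|)/(1 − |Γ|) = 1.35/0.645

VSWR ≈ 2.1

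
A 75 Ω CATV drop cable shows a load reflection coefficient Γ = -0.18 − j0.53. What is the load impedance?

Z_L = Z_0·(1 + Γ)/(1 − Γ) = 75·(0.82 − j0.53)/(1.18 + j0.53)

Z_L ≈ 30.8 − j47.5 Ω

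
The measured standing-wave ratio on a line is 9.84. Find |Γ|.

|Γ| ≈ 0.815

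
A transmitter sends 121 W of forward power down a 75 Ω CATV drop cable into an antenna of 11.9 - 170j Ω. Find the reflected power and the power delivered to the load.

|Γ| = |(-63.1 − j170)/(86.9 − j170)| = 0.95
|Γ|² = 0.902
P_refl = |Γ|²·P_inc = 109 W, P_del = (1 − |Γ|²)·P_inc = 11.9 W

P_reflected ≈ 109 W; P_delivered ≈ 11.9 W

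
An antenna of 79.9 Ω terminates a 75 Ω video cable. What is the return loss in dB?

Γ = (79.9 − 75)/(79.9 + 75) = 0.0316
RL = −20·log₁₀|Γ| = −20·log₁₀(0.0316)

RL ≈ 30 dB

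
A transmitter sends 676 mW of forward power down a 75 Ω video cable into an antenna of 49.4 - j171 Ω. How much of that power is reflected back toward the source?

|Γ| = |(-25.6 − j171)/(124.4 − j171)| = 0.818
|Γ|² = 0.669
P_refl = |Γ|²·P_inc = 452 mW, P_del = (1 − |Γ|²)·P_inc = 224 mW

P_reflected ≈ 452 mW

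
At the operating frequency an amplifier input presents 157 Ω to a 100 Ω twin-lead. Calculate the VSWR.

Γ = (157 − 100)/(157 + 100) = 0.222
VSWR = (1 + 0.222)/(1 − 0.222)

VSWR ≈ 1.57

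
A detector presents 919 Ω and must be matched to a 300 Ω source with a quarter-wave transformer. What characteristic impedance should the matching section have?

Z_qwt = √(Z_0·R_L) = √(300 × 919) = √275700

Z_qwt ≈ 525 Ω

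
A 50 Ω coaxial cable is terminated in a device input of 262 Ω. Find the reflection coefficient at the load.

Γ = (Z_L − Z_0)/(Z_L + Z_0) = (262 − 50)/(262 + 50) = 212/312

Γ = 0.679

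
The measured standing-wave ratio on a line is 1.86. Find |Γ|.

|Γ| = (S − 1)/(S + 1) = (1.86 − 1)/(1.86 + 1) = 0.86/2.86

|Γ| ≈ 0.301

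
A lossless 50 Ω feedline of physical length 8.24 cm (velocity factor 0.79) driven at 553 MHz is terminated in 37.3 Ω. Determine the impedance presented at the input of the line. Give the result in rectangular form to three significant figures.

λ = v/f = 0.79·c / 553 MHz = 0.429 m
βl = 2π·l/λ = 2π × 0.192 = 69.2°
tan(βl) = tan(69.2°) = 2.63
Z_in = Z_0·(Z_L + jZ_0·tanβl)/(Z_0 + jZ_L·tanβl)
     = 50·(37.3 + j132)/(50 + j98.3)

Z_in ≈ 60.9 + j12 Ω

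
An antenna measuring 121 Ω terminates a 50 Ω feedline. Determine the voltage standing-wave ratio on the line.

VSWR ≈ 2.42

Γ = (121 − 50)/(121 + 50) = 0.415
VSWR = (1 + 0.415)/(1 − 0.415)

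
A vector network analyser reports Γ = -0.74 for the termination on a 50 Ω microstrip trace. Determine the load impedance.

Z_L ≈ 7.47 Ω

Z_L = Z_0·(1 + Γ)/(1 − Γ) = 50·(0.26)/(1.74)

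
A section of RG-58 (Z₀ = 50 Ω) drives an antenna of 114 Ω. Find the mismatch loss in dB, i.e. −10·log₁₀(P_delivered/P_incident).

Γ = (114 − 50)/(114 + 50) = 0.39
|Γ|² = 0.152, so P_del/P_inc = 1 − |Γ|² = 0.848
ML = −10·log₁₀(1 − |Γ|²)

mismatch loss ≈ 0.718 dB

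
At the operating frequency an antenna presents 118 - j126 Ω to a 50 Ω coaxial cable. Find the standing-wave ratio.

Γ = (Z_L − Z_0)/(Z_L + Z_0) = (68 − j126)/(168 − j126)
|Γ| = 143/210 = 0.682
VSWR = (1 + |Γ|)/(1 − |Γ|) = 1.68/0.318

VSWR ≈ 5.29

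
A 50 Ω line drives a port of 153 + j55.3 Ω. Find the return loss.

RL ≈ 5.1 dB

Γ = (103 + j55.3)/(203 + j55.3), |Γ| = 0.556
RL = −20·log₁₀|Γ| = −20·log₁₀(0.556)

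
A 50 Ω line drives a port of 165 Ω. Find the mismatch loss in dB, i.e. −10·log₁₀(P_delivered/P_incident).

mismatch loss ≈ 1.46 dB

Γ = (165 − 50)/(165 + 50) = 0.535
|Γ|² = 0.286, so P_del/P_inc = 1 − |Γ|² = 0.714
ML = −10·log₁₀(1 − |Γ|²)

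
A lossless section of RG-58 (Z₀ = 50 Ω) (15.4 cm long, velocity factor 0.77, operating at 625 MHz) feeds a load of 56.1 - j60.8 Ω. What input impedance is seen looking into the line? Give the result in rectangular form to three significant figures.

λ = v/f = 0.77·c / 625 MHz = 0.37 m
βl = 2π·l/λ = 2π × 0.417 = 150°
tan(βl) = tan(150°) = -0.577
Z_in = Z_0·(Z_L + jZ_0·tanβl)/(Z_0 + jZ_L·tanβl)
     = 50·(56.1 − j89.7)/(14.9 − j32.4)

Z_in ≈ 147 + j18.9 Ω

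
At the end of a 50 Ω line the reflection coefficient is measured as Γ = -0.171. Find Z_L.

Z_L = Z_0·(1 + Γ)/(1 − Γ) = 50·(0.829)/(1.17)

Z_L ≈ 35.4 Ω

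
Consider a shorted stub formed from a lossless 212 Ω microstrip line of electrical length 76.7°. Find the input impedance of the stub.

tan(βl) = 4.23
For a shorted stub, Z_in = jZ_0·tan(βl)

Z_in ≈ +j897 Ω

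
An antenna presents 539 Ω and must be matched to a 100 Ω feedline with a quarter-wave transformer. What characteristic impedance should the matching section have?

Z_qwt = √(Z_0·R_L) = √(100 × 539) = √53900

Z_qwt ≈ 232 Ω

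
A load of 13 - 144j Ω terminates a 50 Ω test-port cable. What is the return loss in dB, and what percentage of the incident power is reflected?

Γ = (-37 − j144)/(63 − j144), |Γ| = 0.946
RL = −20·log₁₀(0.946) = 0.483 dB
P_refl/P_inc = |Γ|² = 0.895

RL ≈ 0.483 dB; 89.5% of incident power reflected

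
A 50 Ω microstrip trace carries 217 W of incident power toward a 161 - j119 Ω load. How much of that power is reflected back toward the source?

P_reflected ≈ 97.9 W

|Γ| = |(111 − j119)/(211 − j119)| = 0.672
|Γ|² = 0.451
P_refl = |Γ|²·P_inc = 97.9 W, P_del = (1 − |Γ|²)·P_inc = 119 W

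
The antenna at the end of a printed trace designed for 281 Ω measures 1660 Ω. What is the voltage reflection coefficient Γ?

Γ = (Z_L − Z_0)/(Z_L + Z_0) = (1660 − 281)/(1660 + 281) = 1379/1941

Γ = 0.71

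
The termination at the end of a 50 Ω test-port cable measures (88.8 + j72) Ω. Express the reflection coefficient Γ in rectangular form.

Γ ≈ 0.432 + j0.294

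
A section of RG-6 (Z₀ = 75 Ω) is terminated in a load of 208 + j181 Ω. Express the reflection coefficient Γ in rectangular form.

Γ ≈ 0.624 + j0.241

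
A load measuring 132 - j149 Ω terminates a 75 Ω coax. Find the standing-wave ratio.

Γ = (Z_L − Z_0)/(Z_L + Z_0) = (57 − j149)/(207 − j149)
|Γ| = 160/255 = 0.625
VSWR = (1 + |Γ|)/(1 − |Γ|) = 1.63/0.375

VSWR ≈ 4.34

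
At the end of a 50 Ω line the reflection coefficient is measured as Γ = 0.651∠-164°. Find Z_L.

Z_L ≈ 10.8 − j6.71 Ω

Z_L = Z_0·(1 + Γ)/(1 − Γ) = 50·(0.374 − j0.179)/(1.63 + j0.179)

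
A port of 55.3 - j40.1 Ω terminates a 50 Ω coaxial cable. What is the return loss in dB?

Γ = (5.3 − j40.1)/(105.3 − j40.1), |Γ| = 0.359
RL = −20·log₁₀|Γ| = −20·log₁₀(0.359)

RL ≈ 8.9 dB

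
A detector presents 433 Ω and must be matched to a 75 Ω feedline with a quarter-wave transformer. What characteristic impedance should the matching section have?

Z_qwt = √(Z_0·R_L) = √(75 × 433) = √32480

Z_qwt ≈ 180 Ω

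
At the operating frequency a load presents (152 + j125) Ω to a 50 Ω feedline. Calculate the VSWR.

VSWR ≈ 5.23

Γ = (Z_L − Z_0)/(Z_L + Z_0) = (102 + j125)/(202 + j125)
|Γ| = 161/238 = 0.679
VSWR = (1 + |Γ|)/(1 − |Γ|) = 1.68/0.321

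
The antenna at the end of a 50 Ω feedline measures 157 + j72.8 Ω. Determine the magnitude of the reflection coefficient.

Γ = (Z_L − Z_0)/(Z_L + Z_0) = (107 + j72.8)/(207 + j72.8)
|Γ| = 129/219

|Γ| ≈ 0.59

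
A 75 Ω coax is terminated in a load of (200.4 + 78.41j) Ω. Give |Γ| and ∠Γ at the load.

Γ = (Z_L − Z_0)/(Z_L + Z_0) = (125.4 + j78.41)/(275.4 + j78.41)
|Γ| = 148/286 = 0.516

Γ ≈ 0.516 ∠ 16.1°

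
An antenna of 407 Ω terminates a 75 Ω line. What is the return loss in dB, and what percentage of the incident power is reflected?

Γ = (407 − 75)/(407 + 75) = 0.689
RL = −20·log₁₀(0.689) = 3.24 dB
P_refl/P_inc = |Γ|² = 0.474

RL ≈ 3.24 dB; 47.4% of incident power reflected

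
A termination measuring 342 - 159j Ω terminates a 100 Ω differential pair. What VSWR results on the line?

VSWR ≈ 4.21

Γ = (Z_L − Z_0)/(Z_L + Z_0) = (242 − j159)/(442 − j159)
|Γ| = 290/470 = 0.616
VSWR = (1 + |Γ|)/(1 − |Γ|) = 1.62/0.384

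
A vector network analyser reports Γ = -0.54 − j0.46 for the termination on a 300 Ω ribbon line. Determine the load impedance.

Z_L ≈ 57.7 − j107 Ω

Z_L = Z_0·(1 + Γ)/(1 − Γ) = 300·(0.46 − j0.46)/(1.54 + j0.46)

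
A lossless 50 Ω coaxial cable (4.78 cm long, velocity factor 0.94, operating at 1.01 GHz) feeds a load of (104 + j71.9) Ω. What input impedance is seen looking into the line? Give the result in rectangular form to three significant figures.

λ = v/f = 0.94·c / 1.01 GHz = 0.279 m
βl = 2π·l/λ = 2π × 0.171 = 61.6°
tan(βl) = tan(61.6°) = 1.85
Z_in = Z_0·(Z_L + jZ_0·tanβl)/(Z_0 + jZ_L·tanβl)
     = 50·(104 + j164)/(-83.2 + j193)

Z_in ≈ 26.2 − j38.3 Ω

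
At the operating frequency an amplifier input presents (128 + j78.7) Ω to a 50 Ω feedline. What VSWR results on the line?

VSWR ≈ 3.64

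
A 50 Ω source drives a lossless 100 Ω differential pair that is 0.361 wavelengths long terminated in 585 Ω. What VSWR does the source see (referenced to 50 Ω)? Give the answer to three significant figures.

βl = 2π × 0.361 = 130°
tan(βl) = -1.19
Z_in = Z_0·(Z_L + jZ_0·tanβl)/(Z_0 + jZ_L·tanβl) = 28.5 + j79.7 Ω
Γ_s = (Z_in − Z_s)/(Z_in + Z_s) = (-21.5 + j79.7)/(78.5 + j79.7), |Γ_s| = 0.738
VSWR = (1 + |Γ_s|)/(1 − |Γ_s|)

VSWR ≈ 6.63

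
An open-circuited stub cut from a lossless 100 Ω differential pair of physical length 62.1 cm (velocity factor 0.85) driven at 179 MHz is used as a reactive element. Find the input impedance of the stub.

Z_in ≈ +j235 Ω

λ = v/f = 0.85·c / 179 MHz = 1.42 m
βl = 2π·l/λ = 2π × 0.436 = 157°
tan(βl) = -0.426
For an open-circuited stub, Z_in = −jZ_0·cot(βl) = −jZ_0/tan(βl)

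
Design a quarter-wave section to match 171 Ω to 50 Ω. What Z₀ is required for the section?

Z_qwt ≈ 92.5 Ω

Z_qwt = √(Z_0·R_L) = √(50 × 171) = √8550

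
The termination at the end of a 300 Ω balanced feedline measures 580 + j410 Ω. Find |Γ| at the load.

Γ = (Z_L − Z_0)/(Z_L + Z_0) = (280 + j410)/(880 + j410)
|Γ| = 496/971

|Γ| ≈ 0.511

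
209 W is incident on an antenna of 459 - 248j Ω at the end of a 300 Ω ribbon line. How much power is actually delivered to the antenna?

P_delivered ≈ 181 W

|Γ| = |(159 − j248)/(759 − j248)| = 0.369
|Γ|² = 0.136
P_refl = |Γ|²·P_inc = 28.4 W, P_del = (1 − |Γ|²)·P_inc = 181 W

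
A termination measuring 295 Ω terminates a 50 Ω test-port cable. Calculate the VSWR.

VSWR ≈ 5.9

For a purely resistive load, VSWR = R_L/Z_0 or Z_0/R_L (whichever > 1) = 295/50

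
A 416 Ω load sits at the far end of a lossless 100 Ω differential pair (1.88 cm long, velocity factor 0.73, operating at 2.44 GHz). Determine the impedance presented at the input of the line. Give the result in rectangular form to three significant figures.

λ = v/f = 0.73·c / 2.44 GHz = 0.0898 m
βl = 2π·l/λ = 2π × 0.209 = 75.4°
tan(βl) = tan(75.4°) = 3.84
Z_in = Z_0·(Z_L + jZ_0·tanβl)/(Z_0 + jZ_L·tanβl)
     = 100·(416 + j384)/(100 + j1600)

Z_in ≈ 25.6 − j24.4 Ω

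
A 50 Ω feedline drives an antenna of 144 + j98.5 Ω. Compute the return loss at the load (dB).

Γ = (94 + j98.5)/(194 + j98.5), |Γ| = 0.626
RL = −20·log₁₀|Γ| = −20·log₁₀(0.626)

RL ≈ 4.07 dB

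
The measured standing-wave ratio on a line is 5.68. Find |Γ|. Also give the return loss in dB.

|Γ| ≈ 0.701; return loss ≈ 3.09 dB

|Γ| = (S − 1)/(S + 1) = (5.68 − 1)/(5.68 + 1) = 4.68/6.68
RL = −20·log₁₀|Γ| = −20·log₁₀(0.701)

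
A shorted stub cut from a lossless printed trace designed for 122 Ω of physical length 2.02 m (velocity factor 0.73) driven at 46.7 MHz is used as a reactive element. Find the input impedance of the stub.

λ = v/f = 0.73·c / 46.7 MHz = 4.69 m
βl = 2π·l/λ = 2π × 0.431 = 155°
tan(βl) = -0.465
For a shorted stub, Z_in = jZ_0·tan(βl)

Z_in ≈ −j56.7 Ω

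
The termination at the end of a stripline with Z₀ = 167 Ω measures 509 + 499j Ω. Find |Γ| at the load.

|Γ| ≈ 0.72

Γ = (Z_L − Z_0)/(Z_L + Z_0) = (342 + j499)/(676 + j499)
|Γ| = 605/840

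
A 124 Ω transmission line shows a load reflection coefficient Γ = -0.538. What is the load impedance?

Z_L ≈ 37.2 Ω

Z_L = Z_0·(1 + Γ)/(1 − Γ) = 124·(0.462)/(1.54)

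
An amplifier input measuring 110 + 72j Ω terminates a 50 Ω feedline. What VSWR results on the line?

VSWR ≈ 3.29

Γ = (Z_L − Z_0)/(Z_L + Z_0) = (60 + j72)/(160 + j72)
|Γ| = 93.7/175 = 0.534
VSWR = (1 + |Γ|)/(1 − |Γ|) = 1.53/0.466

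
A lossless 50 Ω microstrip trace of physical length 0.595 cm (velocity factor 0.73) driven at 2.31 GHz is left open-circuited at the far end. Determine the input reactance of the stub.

X_in ≈ -120 Ω (capacitive)

λ = v/f = 0.73·c / 2.31 GHz = 0.0948 m
βl = 2π·l/λ = 2π × 0.0628 = 22.6°
tan(βl) = 0.416
For an open-circuited stub, Z_in = −jZ_0·cot(βl) = −jZ_0/tan(βl)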